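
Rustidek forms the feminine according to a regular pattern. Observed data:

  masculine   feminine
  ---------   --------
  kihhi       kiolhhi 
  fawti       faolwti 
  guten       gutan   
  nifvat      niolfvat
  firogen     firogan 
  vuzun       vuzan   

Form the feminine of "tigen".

tigan

"tigen" ends in -n. The stems ending in -n (vuzun → vuzan, firogen → firogan, guten → gutan) change the last vowel to 'a'.
The other pattern: stems ending in -i or -t insert -ol- after the first vowel.
So tigen → tigan.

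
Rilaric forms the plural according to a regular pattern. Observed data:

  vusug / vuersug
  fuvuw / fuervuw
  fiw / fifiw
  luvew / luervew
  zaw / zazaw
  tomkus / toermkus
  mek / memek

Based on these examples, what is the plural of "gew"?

gegew

"gew" has 1 vowel. The stems with 1 vowel (zaw → zazaw, mek → memek, fiw → fifiw) repeat the first consonant+vowel as a prefix.
The other pattern: stems with 2 vowels insert -er- after the first vowel.
So gew → gegew.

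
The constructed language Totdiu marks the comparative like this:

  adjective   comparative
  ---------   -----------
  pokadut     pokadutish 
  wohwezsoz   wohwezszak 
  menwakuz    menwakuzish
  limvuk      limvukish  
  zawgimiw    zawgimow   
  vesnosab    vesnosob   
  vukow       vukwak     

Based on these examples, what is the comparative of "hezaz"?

menwakuz and wohwezsoz both end in -z yet inflect differently (menwakuzish, wohwezszak), so the final letter is not what conditions the rule; the last vowel is.
"hezaz" has last vowel 'a'. The one such stem in the data (vesnosab → vesnosob) changes the last vowel to 'o' (as does zawgimiw), so the same rule applies.
The other patterns: stems whose last vowel is 'u' add -ish; stems whose last vowel is 'o' delete the last vowel and add -ak.
So hezaz → hezoz.

hezoz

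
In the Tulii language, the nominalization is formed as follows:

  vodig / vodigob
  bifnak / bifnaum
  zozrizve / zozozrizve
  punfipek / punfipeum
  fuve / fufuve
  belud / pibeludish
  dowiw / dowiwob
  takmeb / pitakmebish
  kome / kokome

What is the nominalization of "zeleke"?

zezeleke

"zeleke" ends in -e. The stems ending in -e (zozrizve → zozozrizve, kome → kokome, fuve → fufuve) repeat the first consonant+vowel as a prefix.
So zeleke → zezeleke.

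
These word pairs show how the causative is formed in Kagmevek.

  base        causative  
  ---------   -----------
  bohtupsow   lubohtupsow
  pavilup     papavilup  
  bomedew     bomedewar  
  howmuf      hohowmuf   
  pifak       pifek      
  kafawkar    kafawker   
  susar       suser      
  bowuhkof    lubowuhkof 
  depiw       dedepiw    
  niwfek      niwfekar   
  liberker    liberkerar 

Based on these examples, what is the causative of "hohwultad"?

hohwulted

"hohwultad" has last vowel 'a'. The stems whose last vowel is 'a' (kafawkar → kafawker, pifak → pifek, susar → suser) change the last vowel to 'e'.
The other patterns: stems whose last vowel is 'o' add the prefix lu-; stems whose last vowel is 'e' add -ar; stems whose last vowel is 'i' or 'u' repeat the first consonant+vowel as a prefix.
So hohwultad → hohwulted.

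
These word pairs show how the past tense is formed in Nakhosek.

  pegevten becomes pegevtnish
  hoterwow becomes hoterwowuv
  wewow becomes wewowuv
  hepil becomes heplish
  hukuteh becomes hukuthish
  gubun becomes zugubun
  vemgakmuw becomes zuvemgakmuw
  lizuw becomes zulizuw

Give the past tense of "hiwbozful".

vemgakmuw and wewow both end in -w yet inflect differently (zuvemgakmuw, wewowuv), so the final letter is not what conditions the rule; the last vowel is.
"hiwbozful" has last vowel 'u'. The stems whose last vowel is 'u' (gubun → zugubun, vemgakmuw → zuvemgakmuw, lizuw → zulizuw) add the prefix zu-.
The other patterns: stems whose last vowel is 'o' add -uv; stems whose last vowel is 'e' or 'i' delete the last vowel and add -ish.
So hiwbozful → zuhiwbozful.

zuhiwbozful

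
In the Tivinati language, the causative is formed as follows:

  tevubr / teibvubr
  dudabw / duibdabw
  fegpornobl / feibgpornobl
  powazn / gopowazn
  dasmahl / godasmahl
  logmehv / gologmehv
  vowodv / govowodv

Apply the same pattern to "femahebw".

"femahebw" has second-to-last letter 'b'. The stems whose second-to-last letter is 'b' (tevubr → teibvubr, dudabw → duibdabw, fegpornobl → feibgpornobl) insert -ib- after the first vowel.
So femahebw → feibmahebw.

feibmahebw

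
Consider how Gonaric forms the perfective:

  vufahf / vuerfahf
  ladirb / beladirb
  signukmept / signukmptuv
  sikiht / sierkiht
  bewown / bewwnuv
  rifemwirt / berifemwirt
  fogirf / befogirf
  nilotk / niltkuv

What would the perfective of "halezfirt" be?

behalezfirt

sikiht and rifemwirt both end in -t yet inflect differently (sierkiht, berifemwirt), so the final letter is not what conditions the rule; the second-to-last letter is.
"halezfirt" has second-to-last letter 'r'. The stems whose second-to-last letter is 'r' (rifemwirt → berifemwirt, fogirf → befogirf, ladirb → beladirb) add the prefix be-.
The other patterns: stems whose second-to-last letter is 'h' insert -er- after the first vowel; stems whose second-to-last letter is 'p', 't' or 'w' delete the last vowel and add -uv.
So halezfirt → behalezfirt.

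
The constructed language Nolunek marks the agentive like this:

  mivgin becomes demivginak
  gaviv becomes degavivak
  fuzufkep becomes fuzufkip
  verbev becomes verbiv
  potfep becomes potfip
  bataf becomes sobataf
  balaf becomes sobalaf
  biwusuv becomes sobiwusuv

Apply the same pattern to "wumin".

dewuminak

verbev and gaviv both end in -v yet inflect differently (verbiv, degavivak), so the final letter is not what conditions the rule; the last vowel is.
"wumin" has last vowel 'i'. The stems whose last vowel is 'i' (gaviv → degavivak, mivgin → demivginak) add de- … -ak around the stem.
So wumin → dewuminak.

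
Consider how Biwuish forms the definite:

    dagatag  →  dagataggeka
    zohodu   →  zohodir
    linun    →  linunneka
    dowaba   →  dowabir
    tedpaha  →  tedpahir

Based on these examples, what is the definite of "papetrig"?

papetriggeka

dowaba and dagatag both have last vowel 'a' yet inflect differently (dowabir, dagataggeka), so the last vowel is not what conditions the rule; whether the stem ends in a vowel or a consonant is.
"papetrig" ends in a consonant. The stems ending in a consonant (dagatag → dagataggeka, linun → linunneka) double the final consonant and add -eka.
The other pattern: stems ending in a vowel drop the final letter and add -ir.
So papetrig → papetriggeka.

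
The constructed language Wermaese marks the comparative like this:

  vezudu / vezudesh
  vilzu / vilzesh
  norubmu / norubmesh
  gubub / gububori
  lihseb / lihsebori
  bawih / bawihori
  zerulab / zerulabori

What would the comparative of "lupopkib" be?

"lupopkib" ends in -b. The stems ending in -b (gubub → gububori, lihseb → lihsebori, zerulab → zerulabori) add -ori.
So lupopkib → lupopkibori.

lupopkibori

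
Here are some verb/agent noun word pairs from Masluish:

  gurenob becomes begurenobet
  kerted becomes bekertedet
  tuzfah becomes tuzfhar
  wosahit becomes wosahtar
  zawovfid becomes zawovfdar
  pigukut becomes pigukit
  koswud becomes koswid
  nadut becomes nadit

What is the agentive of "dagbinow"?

"dagbinow" has last vowel 'o'. The one such stem in the data (gurenob → begurenobet) adds be- … -et around the stem, so the same rule applies.
So dagbinow → bedagbinowet.

bedagbinowet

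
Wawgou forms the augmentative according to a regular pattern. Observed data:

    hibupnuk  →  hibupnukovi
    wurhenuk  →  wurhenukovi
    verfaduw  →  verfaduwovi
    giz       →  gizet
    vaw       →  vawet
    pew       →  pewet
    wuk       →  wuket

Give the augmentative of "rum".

rumet

"rum" has 1 vowel. The stems with 1 vowel (giz → gizet, vaw → vawet, pew → pewet) add -et.
The other pattern: stems with 3 vowels add -ovi.
So rum → rumet.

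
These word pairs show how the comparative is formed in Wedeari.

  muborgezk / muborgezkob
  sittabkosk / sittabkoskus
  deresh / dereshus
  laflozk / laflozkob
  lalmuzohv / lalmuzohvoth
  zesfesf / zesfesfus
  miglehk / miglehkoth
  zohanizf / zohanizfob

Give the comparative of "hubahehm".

hubahehmoth

"hubahehm" has second-to-last letter 'h'. The stems whose second-to-last letter is 'h' (miglehk → miglehkoth, lalmuzohv → lalmuzohvoth) add -oth.
So hubahehm → hubahehmoth.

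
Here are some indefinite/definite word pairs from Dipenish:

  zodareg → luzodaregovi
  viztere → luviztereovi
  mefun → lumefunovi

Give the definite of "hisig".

Every pair shown (zodareg → luzodaregovi, viztere → luviztereovi, mefun → lumefunovi) follows the same rule: add lu- … -ovi around the stem.
So hisig → luhisigovi.

luhisigovi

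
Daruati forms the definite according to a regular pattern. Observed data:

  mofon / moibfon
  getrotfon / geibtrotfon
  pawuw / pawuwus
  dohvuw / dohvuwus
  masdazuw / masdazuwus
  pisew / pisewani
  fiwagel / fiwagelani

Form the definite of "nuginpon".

"nuginpon" has last vowel 'o'. The stems whose last vowel is 'o' (mofon → moibfon, getrotfon → geibtrotfon) insert -ib- after the first vowel.
The other patterns: stems whose last vowel is 'u' add -us; stems whose last vowel is 'e' add -ani.
So nuginpon → nuibginpon.

nuibginpon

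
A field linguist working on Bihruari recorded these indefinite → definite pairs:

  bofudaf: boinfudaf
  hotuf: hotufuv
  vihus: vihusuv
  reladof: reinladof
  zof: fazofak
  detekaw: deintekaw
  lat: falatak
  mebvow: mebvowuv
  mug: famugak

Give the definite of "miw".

famiwak

zof and hotuf both end in -f yet inflect differently (fazofak, hotufuv), so the final letter is not what conditions the rule; the number of vowels is.
"miw" has 1 vowel. The stems with 1 vowel (mug → famugak, lat → falatak, zof → fazofak) add fa- … -ak around the stem.
So miw → famiwak.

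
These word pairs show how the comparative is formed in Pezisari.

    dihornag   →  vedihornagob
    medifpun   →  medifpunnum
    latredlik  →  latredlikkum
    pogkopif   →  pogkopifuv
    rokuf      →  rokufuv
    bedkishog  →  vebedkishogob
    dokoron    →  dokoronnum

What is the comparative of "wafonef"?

bedkishog and dokoron both have last vowel 'o' yet inflect differently (vebedkishogob, dokoronnum), so the last vowel is not what conditions the rule; the final letter is.
"wafonef" ends in -f. The stems ending in -f (pogkopif → pogkopifuv, rokuf → rokufuv) add -uv.
The other patterns: stems ending in -g add ve- … -ob around the stem; stems ending in -k or -n double the final consonant and add -um.
So wafonef → wafonefuv.

wafonefuv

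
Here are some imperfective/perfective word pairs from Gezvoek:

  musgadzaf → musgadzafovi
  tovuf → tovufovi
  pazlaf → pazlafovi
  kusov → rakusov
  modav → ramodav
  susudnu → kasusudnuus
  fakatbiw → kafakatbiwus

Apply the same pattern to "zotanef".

musgadzaf and modav both have last vowel 'a' yet inflect differently (musgadzafovi, ramodav), so the last vowel is not what conditions the rule; the final letter is.
"zotanef" ends in -f. The stems ending in -f (musgadzaf → musgadzafovi, tovuf → tovufovi, pazlaf → pazlafovi) add -ovi.
The other patterns: stems ending in -v add the prefix ra-; stems ending in -u or -w add ka- … -us around the stem.
So zotanef → zotanefovi.

zotanefovi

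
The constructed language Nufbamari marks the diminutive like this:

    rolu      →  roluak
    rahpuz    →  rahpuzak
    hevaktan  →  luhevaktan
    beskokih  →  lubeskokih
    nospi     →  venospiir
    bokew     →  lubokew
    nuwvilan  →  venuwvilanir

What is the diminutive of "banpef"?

nuwvilan and hevaktan both end in -n yet inflect differently (venuwvilanir, luhevaktan), so the final letter is not what conditions the rule; the first letter is.
"banpef" begins with b-. The stems beginning with b- (bokew → lubokew, beskokih → lubeskokih) add the prefix lu-.
The other patterns: stems beginning with n- add ve- … -ir around the stem; stems beginning with r- add -ak.
So banpef → lubanpef.

lubanpef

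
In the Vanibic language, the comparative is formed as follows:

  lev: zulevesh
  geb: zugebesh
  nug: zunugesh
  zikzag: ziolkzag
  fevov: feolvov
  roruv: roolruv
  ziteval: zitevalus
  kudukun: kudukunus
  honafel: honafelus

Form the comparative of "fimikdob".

nug and zikzag both end in -g yet inflect differently (zunugesh, ziolkzag), so the final letter is not what conditions the rule; the number of vowels is.
"fimikdob" has 3 vowels. The stems with 3 vowels (ziteval → zitevalus, kudukun → kudukunus, honafel → honafelus) add -us.
The other patterns: stems with 1 vowel add zu- … -esh around the stem; stems with 2 vowels insert -ol- after the first vowel.
So fimikdob → fimikdobus.

fimikdobus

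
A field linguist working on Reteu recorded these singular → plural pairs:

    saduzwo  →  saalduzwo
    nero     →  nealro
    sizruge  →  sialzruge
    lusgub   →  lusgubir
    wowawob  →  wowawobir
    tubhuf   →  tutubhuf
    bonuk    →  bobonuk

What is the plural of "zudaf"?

saduzwo and wowawob both have last vowel 'o' yet inflect differently (saalduzwo, wowawobir), so the last vowel is not what conditions the rule; the final letter is.
"zudaf" ends in -f. The one such stem in the data (tubhuf → tutubhuf) repeats the first consonant+vowel as a prefix (as does bonuk), so the same rule applies.
The other patterns: stems ending in -e or -o insert -al- after the first vowel; stems ending in -b add -ir.
So zudaf → zuzudaf.

zuzudaf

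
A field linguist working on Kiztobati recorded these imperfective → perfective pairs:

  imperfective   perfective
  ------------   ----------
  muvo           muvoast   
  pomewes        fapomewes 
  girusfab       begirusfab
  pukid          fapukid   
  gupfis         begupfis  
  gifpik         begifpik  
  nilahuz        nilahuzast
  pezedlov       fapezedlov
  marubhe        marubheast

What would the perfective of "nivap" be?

nivapast

pomewes and gupfis both end in -s yet inflect differently (fapomewes, begupfis), so the final letter is not what conditions the rule; the first letter is.
"nivap" begins with n-. The one such stem in the data (nilahuz → nilahuzast) adds -ast, so the same rule applies.
The other patterns: stems beginning with p- add the prefix fa-; stems beginning with g- add the prefix be-.
So nivap → nivapast.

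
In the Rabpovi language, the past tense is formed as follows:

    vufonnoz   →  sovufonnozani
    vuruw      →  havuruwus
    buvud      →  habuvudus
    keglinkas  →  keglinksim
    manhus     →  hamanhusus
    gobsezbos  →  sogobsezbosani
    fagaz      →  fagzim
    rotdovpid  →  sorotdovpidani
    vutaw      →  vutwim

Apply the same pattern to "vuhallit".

vutaw and vuruw both end in -w yet inflect differently (vutwim, havuruwus), so the final letter is not what conditions the rule; the last vowel is.
"vuhallit" has last vowel 'i'. The one such stem in the data (rotdovpid → sorotdovpidani) adds so- … -ani around the stem, so the same rule applies.
So vuhallit → sovuhallitani.

sovuhallitani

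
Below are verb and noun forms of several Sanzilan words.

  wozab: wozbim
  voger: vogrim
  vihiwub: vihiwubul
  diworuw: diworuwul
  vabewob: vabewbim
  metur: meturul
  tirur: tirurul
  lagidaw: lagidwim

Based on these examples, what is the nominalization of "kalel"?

kallim

tirur and voger both end in -r yet inflect differently (tirurul, vogrim), so the final letter is not what conditions the rule; the last vowel is.
"kalel" has last vowel 'e'. The one such stem in the data (voger → vogrim) deletes the last vowel and adds -im (as do wozab, lagidaw), so the same rule applies.
So kalel → kallim.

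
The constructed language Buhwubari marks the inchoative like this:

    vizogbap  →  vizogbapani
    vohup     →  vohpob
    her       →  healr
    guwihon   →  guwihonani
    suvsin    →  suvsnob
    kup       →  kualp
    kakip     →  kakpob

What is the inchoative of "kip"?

kialp

kup and vohup both end in -p yet inflect differently (kualp, vohpob), so the final letter is not what conditions the rule; the number of vowels is.
"kip" has 1 vowel. The stems with 1 vowel (kup → kualp, her → healr) insert -al- after the first vowel.
The other patterns: stems with 2 vowels delete the last vowel and add -ob; stems with 3 vowels add -ani.
So kip → kialp.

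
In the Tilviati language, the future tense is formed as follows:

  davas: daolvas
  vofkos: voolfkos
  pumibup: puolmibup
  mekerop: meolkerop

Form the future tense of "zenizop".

Every pair shown (davas → daolvas, vofkos → voolfkos, pumibup → puolmibup, …) follows the same rule: insert -ol- after the first vowel.
So zenizop → zeolnizop.

zeolnizop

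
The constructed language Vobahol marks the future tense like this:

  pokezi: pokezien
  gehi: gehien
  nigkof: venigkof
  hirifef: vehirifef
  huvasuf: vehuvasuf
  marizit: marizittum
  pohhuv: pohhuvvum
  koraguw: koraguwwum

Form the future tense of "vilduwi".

vilduwien

"vilduwi" ends in -i. The stems ending in -i (pokezi → pokezien, gehi → gehien) add -en.
The other patterns: stems ending in -f add the prefix ve-; stems ending in -t, -v or -w double the final consonant and add -um.
So vilduwi → vilduwien.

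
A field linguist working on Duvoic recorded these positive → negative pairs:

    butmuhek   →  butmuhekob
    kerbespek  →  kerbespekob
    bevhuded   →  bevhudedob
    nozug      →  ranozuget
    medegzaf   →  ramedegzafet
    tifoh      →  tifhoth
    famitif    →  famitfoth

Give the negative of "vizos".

medegzaf and famitif both end in -f yet inflect differently (ramedegzafet, famitfoth), so the final letter is not what conditions the rule; the last vowel is.
"vizos" has last vowel 'o'. The one such stem in the data (tifoh → tifhoth) deletes the last vowel and adds -oth (as does famitif), so the same rule applies.
The other patterns: stems whose last vowel is 'e' add -ob; stems whose last vowel is 'a' or 'u' add ra- … -et around the stem.
So vizos → vizsoth.

vizsoth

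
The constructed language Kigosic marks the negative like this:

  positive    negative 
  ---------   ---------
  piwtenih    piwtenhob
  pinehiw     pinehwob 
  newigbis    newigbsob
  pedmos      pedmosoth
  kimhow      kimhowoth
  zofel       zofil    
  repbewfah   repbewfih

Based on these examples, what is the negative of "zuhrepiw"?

"zuhrepiw" has last vowel 'i'. The stems whose last vowel is 'i' (piwtenih → piwtenhob, pinehiw → pinehwob, newigbis → newigbsob) delete the last vowel and add -ob.
So zuhrepiw → zuhrepwob.

zuhrepwob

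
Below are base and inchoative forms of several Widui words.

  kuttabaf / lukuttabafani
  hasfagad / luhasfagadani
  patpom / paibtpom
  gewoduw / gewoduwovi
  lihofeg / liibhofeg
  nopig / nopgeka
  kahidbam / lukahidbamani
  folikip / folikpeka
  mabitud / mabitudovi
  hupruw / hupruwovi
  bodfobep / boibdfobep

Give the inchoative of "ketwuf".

ketwufovi

"ketwuf" has last vowel 'u'. The stems whose last vowel is 'u' (mabitud → mabitudovi, gewoduw → gewoduwovi, hupruw → hupruwovi) add -ovi.
The other patterns: stems whose last vowel is 'a' add lu- … -ani around the stem; stems whose last vowel is 'i' delete the last vowel and add -eka; stems whose last vowel is 'e' or 'o' insert -ib- after the first vowel.
So ketwuf → ketwufovi.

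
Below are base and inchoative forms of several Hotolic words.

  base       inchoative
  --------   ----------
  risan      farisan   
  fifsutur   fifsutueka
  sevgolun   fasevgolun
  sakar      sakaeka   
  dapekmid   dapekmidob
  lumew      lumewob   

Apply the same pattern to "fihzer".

fihzeeka

"fihzer" ends in -r. The stems ending in -r (sakar → sakaeka, fifsutur → fifsutueka) drop the final letter and add -eka.
So fihzer → fihzeeka.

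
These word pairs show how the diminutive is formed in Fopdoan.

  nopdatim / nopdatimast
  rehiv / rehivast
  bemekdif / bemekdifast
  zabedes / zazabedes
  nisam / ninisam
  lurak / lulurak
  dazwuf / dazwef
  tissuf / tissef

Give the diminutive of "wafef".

wawafef

nopdatim and nisam both end in -m yet inflect differently (nopdatimast, ninisam), so the final letter is not what conditions the rule; the last vowel is.
"wafef" has last vowel 'e'. The one such stem in the data (zabedes → zazabedes) repeats the first consonant+vowel as a prefix (as do nisam, lurak), so the same rule applies.
The other patterns: stems whose last vowel is 'i' add -ast; stems whose last vowel is 'u' change the last vowel to 'e'.
So wafef → wawafef.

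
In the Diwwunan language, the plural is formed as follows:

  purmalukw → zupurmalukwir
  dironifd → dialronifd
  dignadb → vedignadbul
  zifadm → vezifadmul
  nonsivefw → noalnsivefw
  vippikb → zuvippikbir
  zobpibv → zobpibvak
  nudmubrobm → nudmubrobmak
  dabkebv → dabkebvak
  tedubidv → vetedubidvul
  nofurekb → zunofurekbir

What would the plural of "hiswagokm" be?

zuhiswagokmir

"hiswagokm" has second-to-last letter 'k'. The stems whose second-to-last letter is 'k' (vippikb → zuvippikbir, purmalukw → zupurmalukwir, nofurekb → zunofurekbir) add zu- … -ir around the stem.
So hiswagokm → zuhiswagokmir.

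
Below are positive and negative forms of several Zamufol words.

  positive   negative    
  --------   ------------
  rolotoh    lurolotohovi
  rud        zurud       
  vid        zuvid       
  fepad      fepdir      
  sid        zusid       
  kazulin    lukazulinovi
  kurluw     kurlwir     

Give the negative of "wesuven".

rud and fepad both end in -d yet inflect differently (zurud, fepdir), so the final letter is not what conditions the rule; the number of vowels is.
"wesuven" has 3 vowels. The stems with 3 vowels (kazulin → lukazulinovi, rolotoh → lurolotohovi) add lu- … -ovi around the stem.
So wesuven → luwesuvenovi.

luwesuvenovi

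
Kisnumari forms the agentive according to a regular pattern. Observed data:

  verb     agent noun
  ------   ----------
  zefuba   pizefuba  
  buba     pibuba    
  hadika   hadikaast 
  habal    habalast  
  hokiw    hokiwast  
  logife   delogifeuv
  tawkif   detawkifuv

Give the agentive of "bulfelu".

pibulfelu

zefuba and hadika both end in -a yet inflect differently (pizefuba, hadikaast), so the final letter is not what conditions the rule; the first letter is.
"bulfelu" begins with b-. The one such stem in the data (buba → pibuba) adds the prefix pi-, so the same rule applies.
The other patterns: stems beginning with h- add -ast; stems beginning with l- or t- add de- … -uv around the stem.
So bulfelu → pibulfelu.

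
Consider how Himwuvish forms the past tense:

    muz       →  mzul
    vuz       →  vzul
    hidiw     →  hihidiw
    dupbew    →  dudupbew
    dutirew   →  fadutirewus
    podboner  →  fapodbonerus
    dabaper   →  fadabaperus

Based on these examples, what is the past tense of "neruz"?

neneruz

hidiw and dutirew both end in -w yet inflect differently (hihidiw, fadutirewus), so the final letter is not what conditions the rule; the number of vowels is.
"neruz" has 2 vowels. The stems with 2 vowels (hidiw → hihidiw, dupbew → dudupbew) repeat the first consonant+vowel as a prefix.
The other patterns: stems with 1 vowel delete the last vowel and add -ul; stems with 3 vowels add fa- … -us around the stem.
So neruz → neneruz.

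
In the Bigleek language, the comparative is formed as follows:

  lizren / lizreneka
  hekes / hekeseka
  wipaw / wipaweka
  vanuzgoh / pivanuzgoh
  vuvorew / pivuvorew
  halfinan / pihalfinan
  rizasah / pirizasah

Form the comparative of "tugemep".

wipaw and vuvorew both end in -w yet inflect differently (wipaweka, pivuvorew), so the final letter is not what conditions the rule; the number of vowels is.
"tugemep" has 3 vowels. The stems with 3 vowels (vanuzgoh → pivanuzgoh, vuvorew → pivuvorew, halfinan → pihalfinan) add the prefix pi-.
So tugemep → pitugemep.

pitugemep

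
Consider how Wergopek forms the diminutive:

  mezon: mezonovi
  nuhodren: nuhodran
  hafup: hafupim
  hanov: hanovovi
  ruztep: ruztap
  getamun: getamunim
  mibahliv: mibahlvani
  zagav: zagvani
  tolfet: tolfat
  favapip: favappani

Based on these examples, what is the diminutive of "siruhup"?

getamun and nuhodren both end in -n yet inflect differently (getamunim, nuhodran), so the final letter is not what conditions the rule; the last vowel is.
"siruhup" has last vowel 'u'. The stems whose last vowel is 'u' (getamun → getamunim, hafup → hafupim) add -im.
So siruhup → siruhupim.

siruhupim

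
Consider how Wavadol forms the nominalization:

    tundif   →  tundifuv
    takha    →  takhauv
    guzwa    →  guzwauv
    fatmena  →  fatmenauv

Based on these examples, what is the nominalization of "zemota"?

zemotauv

Every pair shown (tundif → tundifuv, takha → takhauv, guzwa → guzwauv, …) follows the same rule: add -uv.
So zemota → zemotauv.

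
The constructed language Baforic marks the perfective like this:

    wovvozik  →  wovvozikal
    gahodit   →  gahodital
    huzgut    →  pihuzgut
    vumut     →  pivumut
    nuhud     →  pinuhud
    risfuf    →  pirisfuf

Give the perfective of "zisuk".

pizisuk

gahodit and huzgut both end in -t yet inflect differently (gahodital, pihuzgut), so the final letter is not what conditions the rule; the last vowel is.
"zisuk" has last vowel 'u'. The stems whose last vowel is 'u' (huzgut → pihuzgut, vumut → pivumut, nuhud → pinuhud) add the prefix pi-.
So zisuk → pizisuk.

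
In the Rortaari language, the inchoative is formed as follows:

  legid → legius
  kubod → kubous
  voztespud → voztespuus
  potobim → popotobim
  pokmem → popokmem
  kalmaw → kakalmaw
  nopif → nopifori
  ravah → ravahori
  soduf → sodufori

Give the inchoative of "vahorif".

vahorifori

"vahorif" ends in -f. The stems ending in -f (nopif → nopifori, soduf → sodufori) add -ori.
The other patterns: stems ending in -d drop the final letter and add -us; stems ending in -m or -w repeat the first consonant+vowel as a prefix.
So vahorif → vahorifori.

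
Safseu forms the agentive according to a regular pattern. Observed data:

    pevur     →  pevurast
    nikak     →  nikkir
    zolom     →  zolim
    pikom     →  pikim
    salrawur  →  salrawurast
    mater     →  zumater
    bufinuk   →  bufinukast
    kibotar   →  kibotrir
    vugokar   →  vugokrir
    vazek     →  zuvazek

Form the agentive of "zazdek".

"zazdek" has last vowel 'e'. The stems whose last vowel is 'e' (vazek → zuvazek, mater → zumater) add the prefix zu-.
The other patterns: stems whose last vowel is 'a' delete the last vowel and add -ir; stems whose last vowel is 'u' add -ast; stems whose last vowel is 'o' change the last vowel to 'i'.
So zazdek → zuzazdek.

zuzazdek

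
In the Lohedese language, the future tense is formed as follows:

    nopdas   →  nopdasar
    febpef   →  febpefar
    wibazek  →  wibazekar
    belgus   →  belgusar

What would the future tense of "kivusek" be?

kivusekar

Every pair shown (nopdas → nopdasar, febpef → febpefar, wibazek → wibazekar, …) follows the same rule: add -ar.
So kivusek → kivusekar.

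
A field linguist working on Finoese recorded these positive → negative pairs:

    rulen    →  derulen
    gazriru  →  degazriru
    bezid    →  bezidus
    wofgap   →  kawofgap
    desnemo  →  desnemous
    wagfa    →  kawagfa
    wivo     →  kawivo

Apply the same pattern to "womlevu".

kawomlevu

wivo and desnemo both end in -o yet inflect differently (kawivo, desnemous), so the final letter is not what conditions the rule; the first letter is.
"womlevu" begins with w-. The stems beginning with w- (wivo → kawivo, wofgap → kawofgap, wagfa → kawagfa) add the prefix ka-.
The other patterns: stems beginning with g- or r- add the prefix de-; stems beginning with b- or d- add -us.
So womlevu → kawomlevu.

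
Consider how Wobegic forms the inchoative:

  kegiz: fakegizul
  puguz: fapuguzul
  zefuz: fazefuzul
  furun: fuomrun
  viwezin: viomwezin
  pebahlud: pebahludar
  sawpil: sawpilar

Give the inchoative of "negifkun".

neomgifkun

puguz and furun both have last vowel 'u' yet inflect differently (fapuguzul, fuomrun), so the last vowel is not what conditions the rule; the final letter is.
"negifkun" ends in -n. The stems ending in -n (furun → fuomrun, viwezin → viomwezin) insert -om- after the first vowel.
The other patterns: stems ending in -z add fa- … -ul around the stem; stems ending in -d or -l add -ar.
So negifkun → neomgifkun.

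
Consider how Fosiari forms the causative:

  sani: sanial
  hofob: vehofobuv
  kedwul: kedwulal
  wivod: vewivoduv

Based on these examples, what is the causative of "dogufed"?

vedogufeduv

wivod and kedwul both have 2 vowels yet inflect differently (vewivoduv, kedwulal), so the number of vowels is not what conditions the rule; the final letter is.
"dogufed" ends in -d. The one such stem in the data (wivod → vewivoduv) adds ve- … -uv around the stem, so the same rule applies.
The other pattern: stems ending in -i or -l add -al.
So dogufed → vedogufeduv.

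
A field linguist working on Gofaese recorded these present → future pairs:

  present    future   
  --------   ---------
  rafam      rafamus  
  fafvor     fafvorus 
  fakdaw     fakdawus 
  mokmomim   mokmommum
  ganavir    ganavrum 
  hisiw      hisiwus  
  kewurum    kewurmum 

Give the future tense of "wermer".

ganavir and fafvor both end in -r yet inflect differently (ganavrum, fafvorus), so the final letter is not what conditions the rule; the number of vowels is.
"wermer" has 2 vowels. The stems with 2 vowels (fafvor → fafvorus, hisiw → hisiwus, rafam → rafamus) add -us.
The other pattern: stems with 3 vowels delete the last vowel and add -um.
So wermer → wermerus.

wermerus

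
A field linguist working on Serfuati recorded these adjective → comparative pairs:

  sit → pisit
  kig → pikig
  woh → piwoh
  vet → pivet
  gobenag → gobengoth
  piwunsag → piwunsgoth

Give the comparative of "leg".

pileg

"leg" has 1 vowel. The stems with 1 vowel (sit → pisit, kig → pikig, woh → piwoh) add the prefix pi-.
The other pattern: stems with 3 vowels delete the last vowel and add -oth.
So leg → pileg.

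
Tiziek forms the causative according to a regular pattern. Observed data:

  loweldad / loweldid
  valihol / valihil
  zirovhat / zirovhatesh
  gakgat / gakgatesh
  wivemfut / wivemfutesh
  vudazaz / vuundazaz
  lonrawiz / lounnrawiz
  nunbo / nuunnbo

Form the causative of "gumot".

loweldad and zirovhat both have last vowel 'a' yet inflect differently (loweldid, zirovhatesh), so the last vowel is not what conditions the rule; the final letter is.
"gumot" ends in -t. The stems ending in -t (zirovhat → zirovhatesh, gakgat → gakgatesh, wivemfut → wivemfutesh) add -esh.
The other patterns: stems ending in -d or -l change the last vowel to 'i'; stems ending in -o or -z insert -un- after the first vowel.
So gumot → gumotesh.

gumotesh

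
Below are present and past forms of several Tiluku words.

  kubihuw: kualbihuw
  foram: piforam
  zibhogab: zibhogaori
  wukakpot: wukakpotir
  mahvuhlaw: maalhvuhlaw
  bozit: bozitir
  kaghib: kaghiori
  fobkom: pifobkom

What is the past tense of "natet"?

mahvuhlaw and zibhogab both have last vowel 'a' yet inflect differently (maalhvuhlaw, zibhogaori), so the last vowel is not what conditions the rule; the final letter is.
"natet" ends in -t. The stems ending in -t (wukakpot → wukakpotir, bozit → bozitir) add -ir.
So natet → natetir.

natetir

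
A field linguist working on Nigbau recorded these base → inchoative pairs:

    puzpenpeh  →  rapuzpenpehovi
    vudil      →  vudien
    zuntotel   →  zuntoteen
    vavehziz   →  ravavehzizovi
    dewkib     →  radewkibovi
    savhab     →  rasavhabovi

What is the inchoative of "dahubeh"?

zuntotel and puzpenpeh both have last vowel 'e' yet inflect differently (zuntoteen, rapuzpenpehovi), so the last vowel is not what conditions the rule; the final letter is.
"dahubeh" ends in -h. The one such stem in the data (puzpenpeh → rapuzpenpehovi) adds ra- … -ovi around the stem, so the same rule applies.
The other pattern: stems ending in -l drop the final letter and add -en.
So dahubeh → radahubehovi.

radahubehovi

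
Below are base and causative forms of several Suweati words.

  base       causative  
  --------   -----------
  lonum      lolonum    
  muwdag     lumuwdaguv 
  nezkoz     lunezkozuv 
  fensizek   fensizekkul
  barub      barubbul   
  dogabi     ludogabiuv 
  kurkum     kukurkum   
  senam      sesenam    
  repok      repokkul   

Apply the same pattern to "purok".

kurkum and barub both have last vowel 'u' yet inflect differently (kukurkum, barubbul), so the last vowel is not what conditions the rule; the final letter is.
"purok" ends in -k. The stems ending in -k (fensizek → fensizekkul, repok → repokkul) double the final consonant and add -ul.
So purok → purokkul.

purokkul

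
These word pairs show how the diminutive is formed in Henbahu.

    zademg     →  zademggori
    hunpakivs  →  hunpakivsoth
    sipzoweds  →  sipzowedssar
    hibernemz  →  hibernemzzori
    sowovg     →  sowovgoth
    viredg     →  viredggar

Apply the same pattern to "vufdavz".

"vufdavz" has second-to-last letter 'v'. The stems whose second-to-last letter is 'v' (sowovg → sowovgoth, hunpakivs → hunpakivsoth) add -oth.
So vufdavz → vufdavzoth.

vufdavzoth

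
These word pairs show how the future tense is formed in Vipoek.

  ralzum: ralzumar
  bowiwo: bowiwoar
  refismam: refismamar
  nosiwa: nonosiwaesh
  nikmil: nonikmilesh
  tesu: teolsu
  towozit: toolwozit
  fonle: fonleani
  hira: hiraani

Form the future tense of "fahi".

fahiani

"fahi" begins with f-. The one such stem in the data (fonle → fonleani) adds -ani, so the same rule applies.
The other patterns: stems beginning with b- or r- add -ar; stems beginning with n- add no- … -esh around the stem; stems beginning with t- insert -ol- after the first vowel.
So fahi → fahiani.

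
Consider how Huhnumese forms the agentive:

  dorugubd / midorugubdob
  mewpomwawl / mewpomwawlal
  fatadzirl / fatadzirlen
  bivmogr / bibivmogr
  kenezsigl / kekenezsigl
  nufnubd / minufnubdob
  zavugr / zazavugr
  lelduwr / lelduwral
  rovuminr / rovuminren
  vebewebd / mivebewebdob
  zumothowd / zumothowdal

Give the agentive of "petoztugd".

pepetoztugd

lelduwr and zavugr both end in -r yet inflect differently (lelduwral, zazavugr), so the final letter is not what conditions the rule; the second-to-last letter is.
"petoztugd" has second-to-last letter 'g'. The stems whose second-to-last letter is 'g' (zavugr → zazavugr, bivmogr → bibivmogr, kenezsigl → kekenezsigl) repeat the first consonant+vowel as a prefix.
So petoztugd → pepetoztugd.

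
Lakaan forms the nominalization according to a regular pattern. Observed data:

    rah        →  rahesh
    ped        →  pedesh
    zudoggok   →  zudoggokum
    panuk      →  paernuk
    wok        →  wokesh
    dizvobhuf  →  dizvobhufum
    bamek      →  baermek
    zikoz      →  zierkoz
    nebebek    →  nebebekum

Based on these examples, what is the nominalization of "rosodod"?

rosododum

wok and bamek both end in -k yet inflect differently (wokesh, baermek), so the final letter is not what conditions the rule; the number of vowels is.
"rosodod" has 3 vowels. The stems with 3 vowels (nebebek → nebebekum, zudoggok → zudoggokum, dizvobhuf → dizvobhufum) add -um.
The other patterns: stems with 1 vowel add -esh; stems with 2 vowels insert -er- after the first vowel.
So rosodod → rosododum.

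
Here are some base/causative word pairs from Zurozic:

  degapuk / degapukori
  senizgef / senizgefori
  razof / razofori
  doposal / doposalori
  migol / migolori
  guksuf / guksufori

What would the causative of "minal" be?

Every pair shown (degapuk → degapukori, senizgef → senizgefori, razof → razofori, …) follows the same rule: add -ori.
So minal → minalori.

minalori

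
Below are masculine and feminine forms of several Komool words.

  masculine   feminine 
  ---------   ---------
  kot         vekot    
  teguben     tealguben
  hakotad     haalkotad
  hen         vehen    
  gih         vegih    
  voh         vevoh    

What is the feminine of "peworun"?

pealworun

teguben and hen both end in -n yet inflect differently (tealguben, vehen), so the final letter is not what conditions the rule; the number of vowels is.
"peworun" has 3 vowels. The stems with 3 vowels (teguben → tealguben, hakotad → haalkotad) insert -al- after the first vowel.
So peworun → pealworun.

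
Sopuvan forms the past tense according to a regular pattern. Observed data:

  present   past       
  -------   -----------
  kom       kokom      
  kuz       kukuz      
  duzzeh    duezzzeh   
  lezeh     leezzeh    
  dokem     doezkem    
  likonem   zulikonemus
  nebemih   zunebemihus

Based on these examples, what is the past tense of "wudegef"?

kom and dokem both end in -m yet inflect differently (kokom, doezkem), so the final letter is not what conditions the rule; the number of vowels is.
"wudegef" has 3 vowels. The stems with 3 vowels (likonem → zulikonemus, nebemih → zunebemihus) add zu- … -us around the stem.
The other patterns: stems with 1 vowel repeat the first consonant+vowel as a prefix; stems with 2 vowels insert -ez- after the first vowel.
So wudegef → zuwudegefus.

zuwudegefus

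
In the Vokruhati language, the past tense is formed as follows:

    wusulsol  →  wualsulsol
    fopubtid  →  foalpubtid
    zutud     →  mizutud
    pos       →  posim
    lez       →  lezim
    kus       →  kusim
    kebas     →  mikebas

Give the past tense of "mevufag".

mealvufag

kus and kebas both end in -s yet inflect differently (kusim, mikebas), so the final letter is not what conditions the rule; the number of vowels is.
"mevufag" has 3 vowels. The stems with 3 vowels (wusulsol → wualsulsol, fopubtid → foalpubtid) insert -al- after the first vowel.
The other patterns: stems with 1 vowel add -im; stems with 2 vowels add the prefix mi-.
So mevufag → mealvufag.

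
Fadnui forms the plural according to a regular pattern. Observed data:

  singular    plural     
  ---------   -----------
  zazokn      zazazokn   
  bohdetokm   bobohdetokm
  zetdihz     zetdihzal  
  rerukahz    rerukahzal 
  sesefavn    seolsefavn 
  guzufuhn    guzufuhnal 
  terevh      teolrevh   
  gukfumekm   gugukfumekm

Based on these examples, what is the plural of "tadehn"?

tadehnal

sesefavn and guzufuhn both end in -n yet inflect differently (seolsefavn, guzufuhnal), so the final letter is not what conditions the rule; the second-to-last letter is.
"tadehn" has second-to-last letter 'h'. The stems whose second-to-last letter is 'h' (guzufuhn → guzufuhnal, zetdihz → zetdihzal, rerukahz → rerukahzal) add -al.
So tadehn → tadehnal.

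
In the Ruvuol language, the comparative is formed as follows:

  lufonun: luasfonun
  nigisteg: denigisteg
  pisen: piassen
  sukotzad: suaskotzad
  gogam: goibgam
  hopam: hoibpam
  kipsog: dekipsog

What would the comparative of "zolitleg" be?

dezolitleg

gogam and sukotzad both have last vowel 'a' yet inflect differently (goibgam, suaskotzad), so the last vowel is not what conditions the rule; the final letter is.
"zolitleg" ends in -g. The stems ending in -g (kipsog → dekipsog, nigisteg → denigisteg) add the prefix de-.
The other patterns: stems ending in -m insert -ib- after the first vowel; stems ending in -d or -n insert -as- after the first vowel.
So zolitleg → dezolitleg.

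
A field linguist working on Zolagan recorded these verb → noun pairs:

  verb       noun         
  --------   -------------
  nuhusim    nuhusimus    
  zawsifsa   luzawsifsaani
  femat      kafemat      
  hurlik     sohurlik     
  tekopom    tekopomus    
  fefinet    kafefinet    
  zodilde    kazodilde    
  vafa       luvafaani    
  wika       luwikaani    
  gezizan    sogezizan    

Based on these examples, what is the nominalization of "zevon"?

femat and zawsifsa both have last vowel 'a' yet inflect differently (kafemat, luzawsifsaani), so the last vowel is not what conditions the rule; the final letter is.
"zevon" ends in -n. The one such stem in the data (gezizan → sogezizan) adds the prefix so-, so the same rule applies.
The other patterns: stems ending in -e or -t add the prefix ka-; stems ending in -m add -us; stems ending in -a add lu- … -ani around the stem.
So zevon → sozevon.

sozevon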